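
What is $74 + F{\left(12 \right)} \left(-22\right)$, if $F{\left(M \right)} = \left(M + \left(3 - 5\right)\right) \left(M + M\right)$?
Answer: $-5206$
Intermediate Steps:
$F{\left(M \right)} = 2 M \left(-2 + M\right)$ ($F{\left(M \right)} = \left(M + \left(3 - 5\right)\right) 2 M = \left(M - 2\right) 2 M = \left(-2 + M\right) 2 M = 2 M \left(-2 + M\right)$)
$74 + F{\left(12 \right)} \left(-22\right) = 74 + 2 \cdot 12 \left(-2 + 12\right) \left(-22\right) = 74 + 2 \cdot 12 \cdot 10 \left(-22\right) = 74 + 240 \left(-22\right) = 74 - 5280 = -5206$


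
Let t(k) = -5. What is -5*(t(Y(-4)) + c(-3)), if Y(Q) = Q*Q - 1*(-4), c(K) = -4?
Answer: 45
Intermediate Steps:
Y(Q) = 4 + Q² (Y(Q) = Q² + 4 = 4 + Q²)
-5*(t(Y(-4)) + c(-3)) = -5*(-5 - 4) = -5*(-9) = 45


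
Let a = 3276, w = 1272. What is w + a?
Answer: 4548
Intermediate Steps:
w + a = 1272 + 3276 = 4548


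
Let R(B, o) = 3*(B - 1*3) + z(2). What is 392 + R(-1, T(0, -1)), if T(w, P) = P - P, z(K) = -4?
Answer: 376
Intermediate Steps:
T(w, P) = 0
R(B, o) = -13 + 3*B (R(B, o) = 3*(B - 1*3) - 4 = 3*(B - 3) - 4 = 3*(-3 + B) - 4 = (-9 + 3*B) - 4 = -13 + 3*B)
392 + R(-1, T(0, -1)) = 392 + (-13 + 3*(-1)) = 392 + (-13 - 3) = 392 - 16 = 376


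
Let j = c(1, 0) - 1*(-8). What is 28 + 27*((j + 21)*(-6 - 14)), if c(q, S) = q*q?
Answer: -16172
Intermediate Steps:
c(q, S) = q²
j = 9 (j = 1² - 1*(-8) = 1 + 8 = 9)
28 + 27*((j + 21)*(-6 - 14)) = 28 + 27*((9 + 21)*(-6 - 14)) = 28 + 27*(30*(-20)) = 28 + 27*(-600) = 28 - 16200 = -16172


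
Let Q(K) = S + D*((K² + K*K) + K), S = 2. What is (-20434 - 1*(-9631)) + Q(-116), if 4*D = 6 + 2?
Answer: 42791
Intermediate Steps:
D = 2 (D = (6 + 2)/4 = (¼)*8 = 2)
Q(K) = 2 + 2*K + 4*K² (Q(K) = 2 + 2*((K² + K*K) + K) = 2 + 2*((K² + K²) + K) = 2 + 2*(2*K² + K) = 2 + 2*(K + 2*K²) = 2 + (2*K + 4*K²) = 2 + 2*K + 4*K²)
(-20434 - 1*(-9631)) + Q(-116) = (-20434 - 1*(-9631)) + (2 + 2*(-116) + 4*(-116)²) = (-20434 + 9631) + (2 - 232 + 4*13456) = -10803 + (2 - 232 + 53824) = -10803 + 53594 = 42791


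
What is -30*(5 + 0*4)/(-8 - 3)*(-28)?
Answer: -4200/11 ≈ -381.82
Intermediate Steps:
-30*(5 + 0*4)/(-8 - 3)*(-28) = -30*(5 + 0)/(-11)*(-28) = -150*(-1)/11*(-28) = -30*(-5/11)*(-28) = (150/11)*(-28) = -4200/11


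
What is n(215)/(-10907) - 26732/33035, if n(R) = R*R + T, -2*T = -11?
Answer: -3637580983/720625490 ≈ -5.0478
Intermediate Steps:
T = 11/2 (T = -½*(-11) = 11/2 ≈ 5.5000)
n(R) = 11/2 + R² (n(R) = R*R + 11/2 = R² + 11/2 = 11/2 + R²)
n(215)/(-10907) - 26732/33035 = (11/2 + 215²)/(-10907) - 26732/33035 = (11/2 + 46225)*(-1/10907) - 26732*1/33035 = (92461/2)*(-1/10907) - 26732/33035 = -92461/21814 - 26732/33035 = -3637580983/720625490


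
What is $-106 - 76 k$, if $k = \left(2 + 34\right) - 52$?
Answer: $1110$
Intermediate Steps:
$k = -16$ ($k = 36 - 52 = -16$)
$-106 - 76 k = -106 - -1216 = -106 + 1216 = 1110$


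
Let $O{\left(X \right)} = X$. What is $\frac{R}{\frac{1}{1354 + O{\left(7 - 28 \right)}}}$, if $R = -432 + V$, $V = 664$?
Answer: $309256$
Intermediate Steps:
$R = 232$ ($R = -432 + 664 = 232$)
$\frac{R}{\frac{1}{1354 + O{\left(7 - 28 \right)}}} = \frac{232}{\frac{1}{1354 + \left(7 - 28\right)}} = \frac{232}{\frac{1}{1354 - 21}} = \frac{232}{\frac{1}{1333}} = 232 \frac{1}{\frac{1}{1333}} = 232 \cdot 1333 = 309256$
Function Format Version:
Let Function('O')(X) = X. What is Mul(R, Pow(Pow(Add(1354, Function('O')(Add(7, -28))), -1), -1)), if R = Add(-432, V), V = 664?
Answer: 309256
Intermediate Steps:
R = 232 (R = Add(-432, 664) = 232)
Mul(R, Pow(Pow(Add(1354, Function('O')(Add(7, -28))), -1), -1)) = Mul(232, Pow(Pow(Add(1354, Add(7, -28)), -1), -1)) = Mul(232, Pow(Pow(Add(1354, -21), -1), -1)) = Mul(232, Pow(Pow(1333, -1), -1)) = Mul(232, Pow(Rational(1, 1333), -1)) = Mul(232, 1333) = 309256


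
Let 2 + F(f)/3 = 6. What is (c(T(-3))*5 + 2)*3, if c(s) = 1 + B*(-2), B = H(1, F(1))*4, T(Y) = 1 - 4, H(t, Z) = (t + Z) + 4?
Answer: -2019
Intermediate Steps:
F(f) = 12 (F(f) = -6 + 3*6 = -6 + 18 = 12)
H(t, Z) = 4 + Z + t (H(t, Z) = (Z + t) + 4 = 4 + Z + t)
T(Y) = -3
B = 68 (B = (4 + 12 + 1)*4 = 17*4 = 68)
c(s) = -135 (c(s) = 1 + 68*(-2) = 1 - 136 = -135)
(c(T(-3))*5 + 2)*3 = (-135*5 + 2)*3 = (-675 + 2)*3 = -673*3 = -2019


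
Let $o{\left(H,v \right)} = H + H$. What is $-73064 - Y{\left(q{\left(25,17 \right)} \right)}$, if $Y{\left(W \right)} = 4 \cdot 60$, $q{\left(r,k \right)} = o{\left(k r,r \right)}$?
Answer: $-73304$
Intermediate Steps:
$o{\left(H,v \right)} = 2 H$
$q{\left(r,k \right)} = 2 k r$
$Y{\left(W \right)} = 240$
$-73064 - Y{\left(q{\left(25,17 \right)} \right)} = -73064 - 240 = -73304$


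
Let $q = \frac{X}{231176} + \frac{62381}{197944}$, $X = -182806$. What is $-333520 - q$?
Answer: $- \frac{1907727599838259}{5719987768} \approx -3.3352 \cdot 10^{5}$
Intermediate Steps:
$q = - \frac{2720545101}{5719987768}$ ($q = - \frac{182806}{231176} + \frac{62381}{197944} = \left(-182806\right) \frac{1}{231176} + 62381 \cdot \frac{1}{197944} = - \frac{91403}{115588} + \frac{62381}{197944} = - \frac{2720545101}{5719987768} \approx -0.47562$)
$-333520 - q = -333520 - - \frac{2720545101}{5719987768} = -333520 + \frac{2720545101}{5719987768} = - \frac{1907727599838259}{5719987768}$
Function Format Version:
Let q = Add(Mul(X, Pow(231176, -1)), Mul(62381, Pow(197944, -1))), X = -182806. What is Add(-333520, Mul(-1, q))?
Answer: Rational(-1907727599838259, 5719987768) ≈ -3.3352e+5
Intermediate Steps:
q = Rational(-2720545101, 5719987768) (q = Add(Mul(-182806, Pow(231176, -1)), Mul(62381, Pow(197944, -1))) = Add(Mul(-182806, Rational(1, 231176)), Mul(62381, Rational(1, 197944))) = Add(Rational(-91403, 115588), Rational(62381, 197944)) = Rational(-2720545101, 5719987768) ≈ -0.47562)
Add(-333520, Mul(-1, q)) = Add(-333520, Mul(-1, Rational(-2720545101, 5719987768))) = Add(-333520, Rational(2720545101, 5719987768)) = Rational(-1907727599838259, 5719987768)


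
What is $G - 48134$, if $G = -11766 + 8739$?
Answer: $-51161$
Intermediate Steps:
$G = -3027$
$G - 48134 = -3027 - 48134 = -51161$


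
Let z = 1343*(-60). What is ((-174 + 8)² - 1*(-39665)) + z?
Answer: -13359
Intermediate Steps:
z = -80580
((-174 + 8)² - 1*(-39665)) + z = ((-174 + 8)² - 1*(-39665)) - 80580 = ((-166)² + 39665) - 80580 = (27556 + 39665) - 80580 = 67221 - 80580 = -13359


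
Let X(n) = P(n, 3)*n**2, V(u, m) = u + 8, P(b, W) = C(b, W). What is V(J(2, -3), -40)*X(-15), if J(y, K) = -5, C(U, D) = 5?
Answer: 3375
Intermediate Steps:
P(b, W) = 5
V(u, m) = 8 + u
X(n) = 5*n**2
V(J(2, -3), -40)*X(-15) = (8 - 5)*(5*(-15)**2) = 3*(5*225) = 3*1125 = 3375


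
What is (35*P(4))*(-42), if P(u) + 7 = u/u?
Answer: 8820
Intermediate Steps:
P(u) = -6 (P(u) = -7 + u/u = -7 + 1 = -6)
(35*P(4))*(-42) = (35*(-6))*(-42) = -210*(-42) = 8820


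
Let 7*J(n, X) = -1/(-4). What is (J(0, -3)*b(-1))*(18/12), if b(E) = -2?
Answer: -3/28 ≈ -0.10714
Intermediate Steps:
J(n, X) = 1/28 (J(n, X) = (-1/(-4))/7 = (-1*(-1/4))/7 = (1/7)*(1/4) = 1/28)
(J(0, -3)*b(-1))*(18/12) = ((1/28)*(-2))*(18/12) = -9/(7*12) = -1/14*3/2 = -3/28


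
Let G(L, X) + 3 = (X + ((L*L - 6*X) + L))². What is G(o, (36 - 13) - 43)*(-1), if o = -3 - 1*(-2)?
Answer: -9997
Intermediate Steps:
o = -1 (o = -3 + 2 = -1)
G(L, X) = -3 + (L + L² - 5*X)² (G(L, X) = -3 + (X + ((L*L - 6*X) + L))² = -3 + (X + ((L² - 6*X) + L))² = -3 + (X + (L + L² - 6*X))² = -3 + (L + L² - 5*X)²)
G(o, (36 - 13) - 43)*(-1) = (-3 + (-1 + (-1)² - 5*((36 - 13) - 43))²)*(-1) = (-3 + (-1 + 1 - 5*(23 - 43))²)*(-1) = (-3 + (-1 + 1 - 5*(-20))²)*(-1) = (-3 + (-1 + 1 + 100)²)*(-1) = (-3 + 100²)*(-1) = (-3 + 10000)*(-1) = 9997*(-1) = -9997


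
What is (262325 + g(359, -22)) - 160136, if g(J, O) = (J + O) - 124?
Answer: 102402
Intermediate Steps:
g(J, O) = -124 + J + O
(262325 + g(359, -22)) - 160136 = (262325 + (-124 + 359 - 22)) - 160136 = (262325 + 213) - 160136 = 262538 - 160136 = 102402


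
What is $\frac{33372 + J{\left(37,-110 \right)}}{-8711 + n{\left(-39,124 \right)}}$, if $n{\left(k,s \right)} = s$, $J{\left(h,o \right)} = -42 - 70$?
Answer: $- \frac{33260}{8587} \approx -3.8733$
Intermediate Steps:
$J{\left(h,o \right)} = -112$
$\frac{33372 + J{\left(37,-110 \right)}}{-8711 + n{\left(-39,124 \right)}} = \frac{33372 - 112}{-8711 + 124} = \frac{33260}{-8587} = 33260 \left(- \frac{1}{8587}\right) = - \frac{33260}{8587}$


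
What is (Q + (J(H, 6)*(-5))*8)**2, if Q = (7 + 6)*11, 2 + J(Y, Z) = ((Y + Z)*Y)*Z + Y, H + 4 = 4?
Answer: 49729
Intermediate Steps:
H = 0 (H = -4 + 4 = 0)
J(Y, Z) = -2 + Y + Y*Z*(Y + Z) (J(Y, Z) = -2 + (((Y + Z)*Y)*Z + Y) = -2 + ((Y*(Y + Z))*Z + Y) = -2 + (Y*Z*(Y + Z) + Y) = -2 + (Y + Y*Z*(Y + Z)) = -2 + Y + Y*Z*(Y + Z))
Q = 143 (Q = 13*11 = 143)
(Q + (J(H, 6)*(-5))*8)**2 = (143 + ((-2 + 0 + 0*6**2 + 6*0**2)*(-5))*8)**2 = (143 + ((-2 + 0 + 0*36 + 6*0)*(-5))*8)**2 = (143 + ((-2 + 0 + 0 + 0)*(-5))*8)**2 = (143 - 2*(-5)*8)**2 = (143 + 10*8)**2 = (143 + 80)**2 = 223**2 = 49729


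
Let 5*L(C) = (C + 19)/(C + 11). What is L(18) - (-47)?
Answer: 6852/145 ≈ 47.255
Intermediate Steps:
L(C) = (19 + C)/(5*(11 + C)) (L(C) = ((C + 19)/(C + 11))/5 = ((19 + C)/(11 + C))/5 = (19 + C)/(5*(11 + C)))
L(18) - (-47) = (19 + 18)/(5*(11 + 18)) - (-47) = (1/5)*37/29 - 1*(-47) = (1/5)*(1/29)*37 + 47 = 37/145 + 47 = 6852/145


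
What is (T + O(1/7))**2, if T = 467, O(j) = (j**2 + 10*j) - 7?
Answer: 511257321/2401 ≈ 2.1294e+5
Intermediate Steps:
O(j) = -7 + j**2 + 10*j
(T + O(1/7))**2 = (467 + (-7 + (1/7)**2 + 10/7))**2 = (467 + (-7 + (1/7)**2 + 10*(1/7)))**2 = (467 + (-7 + 1/49 + 10/7))**2 = (467 - 272/49)**2 = (22611/49)**2 = 511257321/2401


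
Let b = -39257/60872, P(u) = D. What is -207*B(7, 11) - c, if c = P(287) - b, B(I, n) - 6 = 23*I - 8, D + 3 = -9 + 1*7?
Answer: -2003215033/60872 ≈ -32909.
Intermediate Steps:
D = -5 (D = -3 + (-9 + 1*7) = -3 + (-9 + 7) = -3 - 2 = -5)
P(u) = -5
b = -39257/60872 (b = -39257*1/60872 = -39257/60872 ≈ -0.64491)
B(I, n) = -2 + 23*I (B(I, n) = 6 + (23*I - 8) = 6 + (-8 + 23*I) = -2 + 23*I)
c = -265103/60872 (c = -5 - 1*(-39257/60872) = -5 + 39257/60872 = -265103/60872 ≈ -4.3551)
-207*B(7, 11) - c = -207*(-2 + 23*7) - 1*(-265103/60872) = -207*(-2 + 161) + 265103/60872 = -207*159 + 265103/60872 = -32913 + 265103/60872 = -2003215033/60872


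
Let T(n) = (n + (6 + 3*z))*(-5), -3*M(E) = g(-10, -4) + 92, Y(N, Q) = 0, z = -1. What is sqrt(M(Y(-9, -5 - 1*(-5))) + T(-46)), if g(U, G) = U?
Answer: sqrt(1689)/3 ≈ 13.699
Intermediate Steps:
M(E) = -82/3 (M(E) = -(-10 + 92)/3 = -1/3*82 = -82/3)
T(n) = -15 - 5*n (T(n) = (n + (6 + 3*(-1)))*(-5) = (n + (6 - 3))*(-5) = (n + 3)*(-5) = (3 + n)*(-5) = -15 - 5*n)
sqrt(M(Y(-9, -5 - 1*(-5))) + T(-46)) = sqrt(-82/3 + (-15 - 5*(-46))) = sqrt(-82/3 + (-15 + 230)) = sqrt(-82/3 + 215) = sqrt(563/3) = sqrt(1689)/3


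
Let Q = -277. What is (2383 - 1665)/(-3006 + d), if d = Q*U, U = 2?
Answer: -359/1780 ≈ -0.20169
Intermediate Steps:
d = -554 (d = -277*2 = -554)
(2383 - 1665)/(-3006 + d) = (2383 - 1665)/(-3006 - 554) = 718/(-3560) = 718*(-1/3560) = -359/1780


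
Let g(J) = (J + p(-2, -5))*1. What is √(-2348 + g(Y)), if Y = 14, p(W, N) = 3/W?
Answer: 3*I*√1038/2 ≈ 48.327*I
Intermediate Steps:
g(J) = -3/2 + J (g(J) = (J + 3/(-2))*1 = (J + 3*(-½))*1 = (J - 3/2)*1 = (-3/2 + J)*1 = -3/2 + J)
√(-2348 + g(Y)) = √(-2348 + (-3/2 + 14)) = √(-2348 + 25/2) = √(-4671/2) = 3*I*√1038/2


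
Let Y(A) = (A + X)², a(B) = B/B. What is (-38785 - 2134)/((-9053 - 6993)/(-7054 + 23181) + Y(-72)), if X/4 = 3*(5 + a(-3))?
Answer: 659900713/16046 ≈ 41126.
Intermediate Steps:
a(B) = 1
X = 72 (X = 4*(3*(5 + 1)) = 4*(3*6) = 4*18 = 72)
Y(A) = (72 + A)² (Y(A) = (A + 72)² = (72 + A)²)
(-38785 - 2134)/((-9053 - 6993)/(-7054 + 23181) + Y(-72)) = (-38785 - 2134)/((-9053 - 6993)/(-7054 + 23181) + (72 - 72)²) = -40919/(-16046/16127 + 0²) = -40919/(-16046*1/16127 + 0) = -40919/(-16046/16127 + 0) = -40919/(-16046/16127) = -40919*(-16127/16046) = 659900713/16046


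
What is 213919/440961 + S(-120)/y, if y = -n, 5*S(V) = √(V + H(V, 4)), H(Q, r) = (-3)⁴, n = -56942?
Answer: 213919/440961 + I*√39/284710 ≈ 0.48512 + 2.1935e-5*I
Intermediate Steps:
H(Q, r) = 81
S(V) = √(81 + V)/5 (S(V) = √(V + 81)/5 = √(81 + V)/5)
y = 56942 (y = -1*(-56942) = 56942)
213919/440961 + S(-120)/y = 213919/440961 + (√(81 - 120)/5)/56942 = 213919*(1/440961) + (√(-39)/5)*(1/56942) = 213919/440961 + ((I*√39)/5)*(1/56942) = 213919/440961 + (I*√39/5)*(1/56942) = 213919/440961 + I*√39/284710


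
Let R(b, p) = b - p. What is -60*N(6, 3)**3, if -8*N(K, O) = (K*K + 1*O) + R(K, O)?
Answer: 138915/16 ≈ 8682.2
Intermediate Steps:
N(K, O) = -K/8 - K**2/8 (N(K, O) = -((K*K + 1*O) + (K - O))/8 = -((K**2 + O) + (K - O))/8 = -((O + K**2) + (K - O))/8 = -(K + K**2)/8 = -K/8 - K**2/8)
-60*N(6, 3)**3 = -60*27*(-1 - 1*6)**3/64 = -60*27*(-1 - 6)**3/64 = -60*((1/8)*6*(-7))**3 = -60*(-21/4)**3 = -60*(-9261/64) = 138915/16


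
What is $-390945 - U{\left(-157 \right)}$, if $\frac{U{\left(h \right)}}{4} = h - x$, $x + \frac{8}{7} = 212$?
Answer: $- \frac{2726315}{7} \approx -3.8947 \cdot 10^{5}$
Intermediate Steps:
$x = \frac{1476}{7}$ ($x = - \frac{8}{7} + 212 = \frac{1476}{7} \approx 210.86$)
$U{\left(h \right)} = - \frac{5904}{7} + 4 h$ ($U{\left(h \right)} = 4 \left(h - \frac{1476}{7}\right) = 4 \left(- \frac{1476}{7} + h\right) = - \frac{5904}{7} + 4 h$)
$-390945 - U{\left(-157 \right)} = -390945 - \left(- \frac{5904}{7} + 4 \left(-157\right)\right) = -390945 - \left(- \frac{5904}{7} - 628\right) = -390945 - - \frac{10300}{7} = -390945 + \frac{10300}{7} = - \frac{2726315}{7}$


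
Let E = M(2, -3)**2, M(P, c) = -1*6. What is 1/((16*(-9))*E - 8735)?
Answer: -1/13919 ≈ -7.1844e-5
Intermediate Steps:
M(P, c) = -6
E = 36 (E = (-6)**2 = 36)
1/((16*(-9))*E - 8735) = 1/((16*(-9))*36 - 8735) = 1/(-144*36 - 8735) = 1/(-5184 - 8735) = 1/(-13919) = -1/13919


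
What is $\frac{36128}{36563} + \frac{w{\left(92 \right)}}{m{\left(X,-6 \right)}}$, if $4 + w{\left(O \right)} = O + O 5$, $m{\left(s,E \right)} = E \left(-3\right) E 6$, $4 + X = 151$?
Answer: $\frac{843605}{5923206} \approx 0.14242$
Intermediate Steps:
$X = 147$ ($X = -4 + 151 = 147$)
$m{\left(s,E \right)} = - 18 E^{2}$ ($m{\left(s,E \right)} = - 3 E E 6 = - 3 E^{2} \cdot 6 = - 18 E^{2}$)
$w{\left(O \right)} = -4 + 6 O$ ($w{\left(O \right)} = -4 + \left(O + O 5\right) = -4 + \left(O + 5 O\right) = -4 + 6 O$)
$\frac{36128}{36563} + \frac{w{\left(92 \right)}}{m{\left(X,-6 \right)}} = \frac{36128}{36563} + \frac{-4 + 6 \cdot 92}{\left(-18\right) \left(-6\right)^{2}} = 36128 \cdot \frac{1}{36563} + \frac{-4 + 552}{\left(-18\right) 36} = \frac{36128}{36563} + \frac{548}{-648} = \frac{36128}{36563} + 548 \left(- \frac{1}{648}\right) = \frac{36128}{36563} - \frac{137}{162} = \frac{843605}{5923206}$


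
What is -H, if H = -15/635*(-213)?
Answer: -639/127 ≈ -5.0315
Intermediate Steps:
H = 639/127 (H = -15*1/635*(-213) = -3/127*(-213) = 639/127 ≈ 5.0315)
-H = -1*639/127 = -639/127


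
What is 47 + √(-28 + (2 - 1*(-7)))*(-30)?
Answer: 47 - 30*I*√19 ≈ 47.0 - 130.77*I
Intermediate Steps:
47 + √(-28 + (2 - 1*(-7)))*(-30) = 47 + √(-28 + (2 + 7))*(-30) = 47 + √(-28 + 9)*(-30) = 47 + √(-19)*(-30) = 47 + (I*√19)*(-30) = 47 - 30*I*√19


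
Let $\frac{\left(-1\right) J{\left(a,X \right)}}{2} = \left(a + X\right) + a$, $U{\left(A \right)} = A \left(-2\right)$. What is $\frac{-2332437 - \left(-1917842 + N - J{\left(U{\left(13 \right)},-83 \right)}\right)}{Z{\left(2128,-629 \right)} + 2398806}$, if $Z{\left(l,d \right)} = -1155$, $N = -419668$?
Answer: $\frac{1781}{799217} \approx 0.0022284$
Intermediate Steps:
$U{\left(A \right)} = - 2 A$
$J{\left(a,X \right)} = - 4 a - 2 X$ ($J{\left(a,X \right)} = - 2 \left(\left(a + X\right) + a\right) = - 2 \left(\left(X + a\right) + a\right) = - 2 \left(X + 2 a\right) = - 4 a - 2 X$)
$\frac{-2332437 - \left(-1917842 + N - J{\left(U{\left(13 \right)},-83 \right)}\right)}{Z{\left(2128,-629 \right)} + 2398806} = \frac{-2332437 + \left(\left(1656314 + \left(231960 - -29568\right)\right) - \left(-419834 + 4 \left(-2\right) 13\right)\right)}{-1155 + 2398806} = \frac{-2332437 + \left(\left(1656314 + \left(231960 + 29568\right)\right) + \left(\left(\left(-4\right) \left(-26\right) + 166\right) + 419668\right)\right)}{2397651} = \left(-2332437 + \left(\left(1656314 + 261528\right) + \left(\left(104 + 166\right) + 419668\right)\right)\right) \frac{1}{2397651} = \left(-2332437 + \left(1917842 + \left(270 + 419668\right)\right)\right) \frac{1}{2397651} = \left(-2332437 + \left(1917842 + 419938\right)\right) \frac{1}{2397651} = \left(-2332437 + 2337780\right) \frac{1}{2397651} = 5343 \cdot \frac{1}{2397651} = \frac{1781}{799217}$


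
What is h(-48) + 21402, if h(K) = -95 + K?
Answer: 21259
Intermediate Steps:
h(-48) + 21402 = (-95 - 48) + 21402 = -143 + 21402 = 21259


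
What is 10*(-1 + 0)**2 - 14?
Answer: -4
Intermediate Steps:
10*(-1 + 0)**2 - 14 = 10*(-1)**2 - 14 = 10*1 - 14 = 10 - 14 = -4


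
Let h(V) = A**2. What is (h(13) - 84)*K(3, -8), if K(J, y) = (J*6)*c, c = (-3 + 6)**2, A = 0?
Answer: -13608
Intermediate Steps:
c = 9 (c = 3**2 = 9)
K(J, y) = 54*J (K(J, y) = (J*6)*9 = (6*J)*9 = 54*J)
h(V) = 0 (h(V) = 0**2 = 0)
(h(13) - 84)*K(3, -8) = (0 - 84)*(54*3) = -84*162 = -13608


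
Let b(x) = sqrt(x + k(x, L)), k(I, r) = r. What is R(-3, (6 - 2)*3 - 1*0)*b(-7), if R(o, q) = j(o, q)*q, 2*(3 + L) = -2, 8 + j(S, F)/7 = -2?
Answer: -840*I*sqrt(11) ≈ -2786.0*I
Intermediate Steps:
j(S, F) = -70 (j(S, F) = -56 + 7*(-2) = -56 - 14 = -70)
L = -4 (L = -3 + (1/2)*(-2) = -3 - 1 = -4)
b(x) = sqrt(-4 + x) (b(x) = sqrt(x - 4) = sqrt(-4 + x))
R(o, q) = -70*q
R(-3, (6 - 2)*3 - 1*0)*b(-7) = (-70*((6 - 2)*3 - 1*0))*sqrt(-4 - 7) = (-70*(4*3 + 0))*sqrt(-11) = (-70*(12 + 0))*(I*sqrt(11)) = (-70*12)*(I*sqrt(11)) = -840*I*sqrt(11)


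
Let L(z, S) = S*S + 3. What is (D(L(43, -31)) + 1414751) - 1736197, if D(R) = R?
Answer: -320482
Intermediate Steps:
L(z, S) = 3 + S² (L(z, S) = S² + 3 = 3 + S²)
(D(L(43, -31)) + 1414751) - 1736197 = ((3 + (-31)²) + 1414751) - 1736197 = ((3 + 961) + 1414751) - 1736197 = (964 + 1414751) - 1736197 = 1415715 - 1736197 = -320482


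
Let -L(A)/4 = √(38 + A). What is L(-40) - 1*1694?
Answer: -1694 - 4*I*√2 ≈ -1694.0 - 5.6569*I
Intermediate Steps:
L(A) = -4*√(38 + A)
L(-40) - 1*1694 = -4*√(38 - 40) - 1*1694 = -4*I*√2 - 1694 = -1694 - 4*I*√2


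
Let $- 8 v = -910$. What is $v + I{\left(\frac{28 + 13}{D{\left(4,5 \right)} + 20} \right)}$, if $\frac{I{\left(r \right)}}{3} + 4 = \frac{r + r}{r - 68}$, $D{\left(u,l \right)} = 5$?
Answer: $\frac{224743}{2212} \approx 101.6$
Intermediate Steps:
$I{\left(r \right)} = -12 + \frac{6 r}{-68 + r}$ ($I{\left(r \right)} = -12 + 3 \frac{r + r}{r - 68} = -12 + 3 \frac{2 r}{-68 + r} = -12 + \frac{6 r}{-68 + r}$)
$v = \frac{455}{4}$ ($v = \left(- \frac{1}{8}\right) \left(-910\right) = \frac{455}{4} \approx 113.75$)
$v + I{\left(\frac{28 + 13}{D{\left(4,5 \right)} + 20} \right)} = \frac{455}{4} + \frac{6 \left(136 - \frac{28 + 13}{5 + 20}\right)}{-68 + \frac{28 + 13}{5 + 20}} = \frac{455}{4} + \frac{6 \left(136 - \frac{41}{25}\right)}{-68 + \frac{41}{25}} = \frac{455}{4} + \frac{6 \left(136 - \frac{41}{25}\right)}{- \frac{1659}{25}} = \frac{455}{4} + 6 \left(- \frac{25}{1659}\right) \frac{3359}{25} = \frac{455}{4} - \frac{6718}{553} = \frac{224743}{2212}$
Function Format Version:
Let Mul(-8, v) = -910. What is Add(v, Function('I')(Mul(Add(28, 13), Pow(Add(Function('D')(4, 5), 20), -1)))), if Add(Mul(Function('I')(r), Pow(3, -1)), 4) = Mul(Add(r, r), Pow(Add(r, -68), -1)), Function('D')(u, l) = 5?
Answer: Rational(224743, 2212) ≈ 101.60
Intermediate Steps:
Function('I')(r) = Add(-12, Mul(6, r, Pow(Add(-68, r), -1))) (Function('I')(r) = Add(-12, Mul(3, Mul(Add(r, r), Pow(Add(r, -68), -1)))) = Add(-12, Mul(3, Mul(Mul(2, r), Pow(Add(-68, r), -1)))) = Add(-12, Mul(3, Mul(2, r, Pow(Add(-68, r), -1)))) = Add(-12, Mul(6, r, Pow(Add(-68, r), -1))))
v = Rational(455, 4) (v = Mul(Rational(-1, 8), -910) = Rational(455, 4) ≈ 113.75)
Add(v, Function('I')(Mul(Add(28, 13), Pow(Add(Function('D')(4, 5), 20), -1)))) = Add(Rational(455, 4), Mul(6, Pow(Add(-68, Mul(Add(28, 13), Pow(Add(5, 20), -1))), -1), Add(136, Mul(-1, Mul(Add(28, 13), Pow(Add(5, 20), -1)))))) = Add(Rational(455, 4), Mul(6, Pow(Add(-68, Mul(41, Pow(25, -1))), -1), Add(136, Mul(-1, Mul(41, Pow(25, -1)))))) = Add(Rational(455, 4), Mul(6, Pow(Add(-68, Mul(41, Rational(1, 25))), -1), Add(136, Mul(-1, Mul(41, Rational(1, 25)))))) = Add(Rational(455, 4), Mul(6, Pow(Add(-68, Rational(41, 25)), -1), Add(136, Mul(-1, Rational(41, 25))))) = Add(Rational(455, 4), Mul(6, Pow(Rational(-1659, 25), -1), Add(136, Rational(-41, 25)))) = Add(Rational(455, 4), Mul(6, Rational(-25, 1659), Rational(3359, 25))) = Add(Rational(455, 4), Rational(-6718, 553)) = Rational(224743, 2212)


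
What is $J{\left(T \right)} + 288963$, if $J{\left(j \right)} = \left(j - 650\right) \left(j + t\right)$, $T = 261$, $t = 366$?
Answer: $45060$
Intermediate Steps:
$J{\left(j \right)} = \left(-650 + j\right) \left(366 + j\right)$ ($J{\left(j \right)} = \left(j - 650\right) \left(j + 366\right) = \left(-650 + j\right) \left(366 + j\right)$)
$J{\left(T \right)} + 288963 = \left(-237900 + 261^{2} - 74124\right) + 288963 = \left(-237900 + 68121 - 74124\right) + 288963 = -243903 + 288963 = 45060$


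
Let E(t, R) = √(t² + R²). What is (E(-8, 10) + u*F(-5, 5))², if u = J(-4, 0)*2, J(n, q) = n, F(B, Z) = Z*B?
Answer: 40164 + 800*√41 ≈ 45287.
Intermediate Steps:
F(B, Z) = B*Z
u = -8 (u = -4*2 = -8)
E(t, R) = √(R² + t²)
(E(-8, 10) + u*F(-5, 5))² = (√(10² + (-8)²) - (-40)*5)² = (√(100 + 64) - 8*(-25))² = (√164 + 200)² = (2*√41 + 200)² = (200 + 2*√41)²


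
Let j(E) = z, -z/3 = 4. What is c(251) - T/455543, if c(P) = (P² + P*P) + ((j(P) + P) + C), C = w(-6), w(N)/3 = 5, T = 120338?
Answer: 57514916670/455543 ≈ 1.2626e+5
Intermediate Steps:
w(N) = 15 (w(N) = 3*5 = 15)
C = 15
z = -12 (z = -3*4 = -12)
j(E) = -12
c(P) = 3 + P + 2*P² (c(P) = (P² + P*P) + ((-12 + P) + 15) = (P² + P²) + (3 + P) = 2*P² + (3 + P) = 3 + P + 2*P²)
c(251) - T/455543 = (3 + 251 + 2*251²) - 120338/455543 = (3 + 251 + 2*63001) - 120338/455543 = (3 + 251 + 126002) - 1*120338/455543 = 126256 - 120338/455543 = 57514916670/455543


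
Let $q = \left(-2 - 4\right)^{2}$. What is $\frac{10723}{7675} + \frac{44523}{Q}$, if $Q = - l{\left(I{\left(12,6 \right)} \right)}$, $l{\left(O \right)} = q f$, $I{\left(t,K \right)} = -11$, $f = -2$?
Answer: $\frac{38054009}{61400} \approx 619.77$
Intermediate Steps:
$q = 36$ ($q = \left(-6\right)^{2} = 36$)
$l{\left(O \right)} = -72$ ($l{\left(O \right)} = 36 \left(-2\right) = -72$)
$Q = 72$ ($Q = \left(-1\right) \left(-72\right) = 72$)
$\frac{10723}{7675} + \frac{44523}{Q} = \frac{10723}{7675} + \frac{44523}{72} = 10723 \cdot \frac{1}{7675} + 44523 \cdot \frac{1}{72} = \frac{10723}{7675} + \frac{4947}{8} = \frac{38054009}{61400}$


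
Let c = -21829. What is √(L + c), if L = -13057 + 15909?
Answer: I*√18977 ≈ 137.76*I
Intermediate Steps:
L = 2852
√(L + c) = √(2852 - 21829) = √(-18977) = I*√18977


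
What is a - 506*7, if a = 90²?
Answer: 4558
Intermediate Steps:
a = 8100
a - 506*7 = 8100 - 506*7 = 8100 - 1*3542 = 8100 - 3542 = 4558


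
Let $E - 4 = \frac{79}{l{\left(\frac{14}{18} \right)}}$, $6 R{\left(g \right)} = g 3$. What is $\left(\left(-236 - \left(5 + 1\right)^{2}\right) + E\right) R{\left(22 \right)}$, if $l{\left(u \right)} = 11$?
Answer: $-2869$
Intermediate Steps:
$R{\left(g \right)} = \frac{g}{2}$ ($R{\left(g \right)} = \frac{g 3}{6} = \frac{3 g}{6} = \frac{g}{2}$)
$E = \frac{123}{11}$ ($E = 4 + \frac{79}{11} = \frac{123}{11} \approx 11.182$)
$\left(\left(-236 - \left(5 + 1\right)^{2}\right) + E\right) R{\left(22 \right)} = \left(\left(-236 - \left(5 + 1\right)^{2}\right) + \frac{123}{11}\right) \frac{1}{2} \cdot 22 = \left(\left(-236 - 6^{2}\right) + \frac{123}{11}\right) 11 = \left(\left(-236 - 36\right) + \frac{123}{11}\right) 11 = \left(-272 + \frac{123}{11}\right) 11 = \left(- \frac{2869}{11}\right) 11 = -2869$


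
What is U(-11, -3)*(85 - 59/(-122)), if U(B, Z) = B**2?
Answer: 1261909/122 ≈ 10344.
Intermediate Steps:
U(-11, -3)*(85 - 59/(-122)) = (-11)**2*(85 - 59/(-122)) = 121*(85 - 59*(-1/122)) = 121*(85 + 59/122) = 121*(10429/122) = 1261909/122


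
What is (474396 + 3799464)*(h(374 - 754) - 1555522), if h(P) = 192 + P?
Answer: -6648886740600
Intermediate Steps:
(474396 + 3799464)*(h(374 - 754) - 1555522) = (474396 + 3799464)*((192 + (374 - 754)) - 1555522) = 4273860*((192 - 380) - 1555522) = 4273860*(-188 - 1555522) = 4273860*(-1555710) = -6648886740600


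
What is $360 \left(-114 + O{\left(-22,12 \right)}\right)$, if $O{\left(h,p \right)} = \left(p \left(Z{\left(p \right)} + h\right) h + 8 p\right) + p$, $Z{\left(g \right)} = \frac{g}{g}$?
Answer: $1993680$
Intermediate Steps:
$Z{\left(g \right)} = 1$
$O{\left(h,p \right)} = 9 p + h p \left(1 + h\right)$ ($O{\left(h,p \right)} = \left(p \left(1 + h\right) h + 8 p\right) + p = \left(h p \left(1 + h\right) + 8 p\right) + p = \left(8 p + h p \left(1 + h\right)\right) + p = 9 p + h p \left(1 + h\right)$)
$360 \left(-114 + O{\left(-22,12 \right)}\right) = 360 \left(-114 + 12 \left(9 - 22 + \left(-22\right)^{2}\right)\right) = 360 \left(-114 + 12 \left(9 - 22 + 484\right)\right) = 360 \left(-114 + 12 \cdot 471\right) = 360 \left(-114 + 5652\right) = 360 \cdot 5538 = 1993680$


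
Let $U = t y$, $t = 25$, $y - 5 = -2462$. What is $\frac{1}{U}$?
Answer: $- \frac{1}{61425} \approx -1.628 \cdot 10^{-5}$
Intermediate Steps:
$y = -2457$ ($y = 5 - 2462 = -2457$)
$U = -61425$ ($U = 25 \left(-2457\right) = -61425$)
$\frac{1}{U} = \frac{1}{-61425} = - \frac{1}{61425}$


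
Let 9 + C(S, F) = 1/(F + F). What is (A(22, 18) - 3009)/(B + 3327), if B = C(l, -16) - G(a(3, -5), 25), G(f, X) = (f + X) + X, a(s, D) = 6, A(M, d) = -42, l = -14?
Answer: -97632/104383 ≈ -0.93532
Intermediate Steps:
C(S, F) = -9 + 1/(2*F) (C(S, F) = -9 + 1/(F + F) = -9 + 1/(2*F))
G(f, X) = f + 2*X (G(f, X) = (X + f) + X = f + 2*X)
B = -2081/32 (B = (-9 + (½)/(-16)) - (6 + 2*25) = (-9 + (½)*(-1/16)) - (6 + 50) = (-9 - 1/32) - 1*56 = -289/32 - 56 = -2081/32 ≈ -65.031)
(A(22, 18) - 3009)/(B + 3327) = (-42 - 3009)/(-2081/32 + 3327) = -3051/104383/32 = -3051*32/104383 = -97632/104383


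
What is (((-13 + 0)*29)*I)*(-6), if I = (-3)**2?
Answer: 20358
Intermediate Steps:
I = 9
(((-13 + 0)*29)*I)*(-6) = (((-13 + 0)*29)*9)*(-6) = (-13*29*9)*(-6) = -377*9*(-6) = -3393*(-6) = 20358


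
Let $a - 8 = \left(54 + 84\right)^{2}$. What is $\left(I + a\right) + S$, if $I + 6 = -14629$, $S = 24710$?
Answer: $29127$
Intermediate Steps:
$I = -14635$ ($I = -6 - 14629 = -14635$)
$a = 19052$ ($a = 8 + \left(54 + 84\right)^{2} = 8 + 138^{2} = 8 + 19044 = 19052$)
$\left(I + a\right) + S = \left(-14635 + 19052\right) + 24710 = 4417 + 24710 = 29127$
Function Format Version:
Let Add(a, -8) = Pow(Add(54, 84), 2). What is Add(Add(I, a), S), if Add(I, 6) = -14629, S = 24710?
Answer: 29127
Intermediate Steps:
I = -14635 (I = Add(-6, -14629) = -14635)
a = 19052 (a = Add(8, Pow(Add(54, 84), 2)) = Add(8, Pow(138, 2)) = Add(8, 19044) = 19052)
Add(Add(I, a), S) = Add(Add(-14635, 19052), 24710) = Add(4417, 24710) = 29127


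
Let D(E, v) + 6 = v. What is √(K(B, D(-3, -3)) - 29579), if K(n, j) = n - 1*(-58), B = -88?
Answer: I*√29609 ≈ 172.07*I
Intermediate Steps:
D(E, v) = -6 + v
K(n, j) = 58 + n (K(n, j) = n + 58 = 58 + n)
√(K(B, D(-3, -3)) - 29579) = √((58 - 88) - 29579) = √(-30 - 29579) = √(-29609) = I*√29609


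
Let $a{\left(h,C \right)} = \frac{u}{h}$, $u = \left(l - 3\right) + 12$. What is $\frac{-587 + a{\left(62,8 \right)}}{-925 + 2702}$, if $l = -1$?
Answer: $- \frac{18193}{55087} \approx -0.33026$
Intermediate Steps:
$u = 8$ ($u = \left(-1 - 3\right) + 12 = -4 + 12 = 8$)
$a{\left(h,C \right)} = \frac{8}{h}$
$\frac{-587 + a{\left(62,8 \right)}}{-925 + 2702} = \frac{-587 + \frac{8}{62}}{-925 + 2702} = \frac{-587 + 8 \cdot \frac{1}{62}}{1777} = \left(-587 + \frac{4}{31}\right) \frac{1}{1777} = \left(- \frac{18193}{31}\right) \frac{1}{1777} = - \frac{18193}{55087}$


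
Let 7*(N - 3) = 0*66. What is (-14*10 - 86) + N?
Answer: -223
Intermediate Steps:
N = 3 (N = 3 + (0*66)/7 = 3 + (1/7)*0 = 3 + 0 = 3)
(-14*10 - 86) + N = (-14*10 - 86) + 3 = (-140 - 86) + 3 = -226 + 3 = -223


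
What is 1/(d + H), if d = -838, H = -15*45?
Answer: -1/1513 ≈ -0.00066094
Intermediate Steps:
H = -675
1/(d + H) = 1/(-838 - 675) = 1/(-1513) = -1/1513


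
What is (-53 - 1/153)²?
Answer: 65772100/23409 ≈ 2809.7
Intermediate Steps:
(-53 - 1/153)² = (-8110/153)² = 65772100/23409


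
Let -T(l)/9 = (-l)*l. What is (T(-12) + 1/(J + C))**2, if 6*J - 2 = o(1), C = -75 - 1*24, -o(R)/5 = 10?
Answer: 19229646241/11449 ≈ 1.6796e+6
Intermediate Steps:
o(R) = -50 (o(R) = -5*10 = -50)
C = -99 (C = -75 - 24 = -99)
J = -8 (J = 1/3 + (1/6)*(-50) = 1/3 - 25/3 = -8)
T(l) = 9*l**2 (T(l) = -9*(-l)*l = -(-9)*l**2 = 9*l**2)
(T(-12) + 1/(J + C))**2 = (9*(-12)**2 + 1/(-8 - 99))**2 = (9*144 + 1/(-107))**2 = (1296 - 1/107)**2 = (138671/107)**2 = 19229646241/11449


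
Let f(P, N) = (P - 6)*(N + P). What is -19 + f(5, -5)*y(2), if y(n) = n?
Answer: -19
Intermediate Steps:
f(P, N) = (-6 + P)*(N + P)
-19 + f(5, -5)*y(2) = -19 + (5² - 6*(-5) - 6*5 - 5*5)*2 = -19 + (25 + 30 - 30 - 25)*2 = -19 + 0*2 = -19 + 0 = -19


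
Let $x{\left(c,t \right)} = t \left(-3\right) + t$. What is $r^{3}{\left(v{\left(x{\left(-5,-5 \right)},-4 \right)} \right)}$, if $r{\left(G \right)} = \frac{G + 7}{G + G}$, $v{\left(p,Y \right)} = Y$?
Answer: $- \frac{27}{512} \approx -0.052734$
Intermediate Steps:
$x{\left(c,t \right)} = - 2 t$ ($x{\left(c,t \right)} = - 3 t + t = - 2 t$)
$r{\left(G \right)} = \frac{7 + G}{2 G}$
$r^{3}{\left(v{\left(x{\left(-5,-5 \right)},-4 \right)} \right)} = \left(\frac{7 - 4}{2 \left(-4\right)}\right)^{3} = \left(\frac{1}{2} \left(- \frac{1}{4}\right) 3\right)^{3} = \left(- \frac{3}{8}\right)^{3} = - \frac{27}{512}$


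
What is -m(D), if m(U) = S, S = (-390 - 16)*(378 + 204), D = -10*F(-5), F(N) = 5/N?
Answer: 236292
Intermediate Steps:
D = 10 (D = -50/(-5) = -50*(-1)/5 = -10*(-1) = 10)
S = -236292 (S = -406*582 = -236292)
m(U) = -236292
-m(D) = -1*(-236292) = 236292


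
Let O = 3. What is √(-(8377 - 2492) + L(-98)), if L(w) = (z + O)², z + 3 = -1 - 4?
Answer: 2*I*√1465 ≈ 76.551*I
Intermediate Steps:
z = -8 (z = -3 + (-1 - 4) = -3 - 5 = -8)
L(w) = 25 (L(w) = (-8 + 3)² = (-5)² = 25)
√(-(8377 - 2492) + L(-98)) = √(-(8377 - 2492) + 25) = √(-1*5885 + 25) = √(-5885 + 25) = √(-5860) = 2*I*√1465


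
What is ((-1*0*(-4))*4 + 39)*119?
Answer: 4641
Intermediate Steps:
((-1*0*(-4))*4 + 39)*119 = ((0*(-4))*4 + 39)*119 = (0*4 + 39)*119 = (0 + 39)*119 = 39*119 = 4641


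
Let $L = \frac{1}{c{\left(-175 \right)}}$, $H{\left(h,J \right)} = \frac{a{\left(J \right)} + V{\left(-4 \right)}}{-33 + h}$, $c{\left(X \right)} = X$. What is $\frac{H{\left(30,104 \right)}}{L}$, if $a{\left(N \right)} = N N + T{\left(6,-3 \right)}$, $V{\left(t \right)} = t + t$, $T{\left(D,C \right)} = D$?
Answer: $\frac{1892450}{3} \approx 6.3082 \cdot 10^{5}$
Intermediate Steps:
$V{\left(t \right)} = 2 t$
$a{\left(N \right)} = 6 + N^{2}$ ($a{\left(N \right)} = N N + 6 = N^{2} + 6 = 6 + N^{2}$)
$H{\left(h,J \right)} = \frac{-2 + J^{2}}{-33 + h}$ ($H{\left(h,J \right)} = \frac{\left(6 + J^{2}\right) + 2 \left(-4\right)}{-33 + h} = \frac{\left(6 + J^{2}\right) - 8}{-33 + h} = \frac{-2 + J^{2}}{-33 + h}$)
$L = - \frac{1}{175}$ ($L = \frac{1}{-175} = - \frac{1}{175} \approx -0.0057143$)
$\frac{H{\left(30,104 \right)}}{L} = \frac{\frac{1}{-33 + 30} \left(-2 + 104^{2}\right)}{- \frac{1}{175}} = \frac{-2 + 10816}{-3} \left(-175\right) = \left(- \frac{1}{3}\right) 10814 \left(-175\right) = \left(- \frac{10814}{3}\right) \left(-175\right) = \frac{1892450}{3}$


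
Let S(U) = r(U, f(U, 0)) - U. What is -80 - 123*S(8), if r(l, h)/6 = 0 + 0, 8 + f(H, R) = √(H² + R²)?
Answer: 904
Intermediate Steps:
f(H, R) = -8 + √(H² + R²)
r(l, h) = 0 (r(l, h) = 6*(0 + 0) = 6*0 = 0)
S(U) = -U (S(U) = 0 - U = -U)
-80 - 123*S(8) = -80 - (-123)*8 = -80 - 123*(-8) = -80 + 984 = 904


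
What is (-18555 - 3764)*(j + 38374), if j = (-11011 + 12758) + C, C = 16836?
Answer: -1271223283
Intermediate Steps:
j = 18583 (j = (-11011 + 12758) + 16836 = 1747 + 16836 = 18583)
(-18555 - 3764)*(j + 38374) = (-18555 - 3764)*(18583 + 38374) = -22319*56957 = -1271223283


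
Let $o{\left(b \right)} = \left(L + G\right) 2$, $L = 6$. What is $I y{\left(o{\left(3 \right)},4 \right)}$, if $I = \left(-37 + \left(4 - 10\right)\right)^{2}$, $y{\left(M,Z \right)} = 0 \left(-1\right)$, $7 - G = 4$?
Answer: $0$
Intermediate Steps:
$G = 3$ ($G = 7 - 4 = 3$)
$o{\left(b \right)} = 18$ ($o{\left(b \right)} = \left(6 + 3\right) 2 = 9 \cdot 2 = 18$)
$y{\left(M,Z \right)} = 0$
$I = 1849$ ($I = \left(-37 + \left(4 - 10\right)\right)^{2} = \left(-37 - 6\right)^{2} = \left(-43\right)^{2} = 1849$)
$I y{\left(o{\left(3 \right)},4 \right)} = 1849 \cdot 0 = 0$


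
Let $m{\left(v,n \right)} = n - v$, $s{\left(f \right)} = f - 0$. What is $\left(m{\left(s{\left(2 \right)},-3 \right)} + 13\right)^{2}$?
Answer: $64$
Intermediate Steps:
$s{\left(f \right)} = f$ ($s{\left(f \right)} = f + 0 = f$)
$\left(m{\left(s{\left(2 \right)},-3 \right)} + 13\right)^{2} = \left(\left(-3 - 2\right) + 13\right)^{2} = \left(-5 + 13\right)^{2} = 8^{2} = 64$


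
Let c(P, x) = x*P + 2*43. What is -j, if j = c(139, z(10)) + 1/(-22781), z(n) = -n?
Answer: 29706425/22781 ≈ 1304.0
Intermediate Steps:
c(P, x) = 86 + P*x (c(P, x) = P*x + 86 = 86 + P*x)
j = -29706425/22781 (j = (86 + 139*(-1*10)) + 1/(-22781) = (86 + 139*(-10)) - 1/22781 = (86 - 1390) - 1/22781 = -1304 - 1/22781 = -29706425/22781 ≈ -1304.0)
-j = -1*(-29706425/22781) = 29706425/22781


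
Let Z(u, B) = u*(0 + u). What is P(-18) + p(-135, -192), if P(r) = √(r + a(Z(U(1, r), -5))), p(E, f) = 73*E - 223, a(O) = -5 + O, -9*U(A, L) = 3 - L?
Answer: -10078 + I*√158/3 ≈ -10078.0 + 4.1899*I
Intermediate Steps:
U(A, L) = -⅓ + L/9 (U(A, L) = -(3 - L)/9 = -⅓ + L/9)
Z(u, B) = u² (Z(u, B) = u*u = u²)
p(E, f) = -223 + 73*E
P(r) = √(-5 + r + (-⅓ + r/9)²) (P(r) = √(r + (-5 + (-⅓ + r/9)²)) = √(-5 + r + (-⅓ + r/9)²))
P(-18) + p(-135, -192) = √(-396 + (-18)² + 75*(-18))/9 + (-223 + 73*(-135)) = √(-396 + 324 - 1350)/9 + (-223 - 9855) = √(-1422)/9 - 10078 = (3*I*√158)/9 - 10078 = I*√158/3 - 10078 = -10078 + I*√158/3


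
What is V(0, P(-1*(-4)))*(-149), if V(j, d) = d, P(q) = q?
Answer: -596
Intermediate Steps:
V(0, P(-1*(-4)))*(-149) = -1*(-4)*(-149) = 4*(-149) = -596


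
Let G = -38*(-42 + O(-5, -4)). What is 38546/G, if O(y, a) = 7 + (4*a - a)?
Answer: 19273/893 ≈ 21.582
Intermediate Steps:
O(y, a) = 7 + 3*a
G = 1786 (G = -38*(-42 + (7 + 3*(-4))) = -38*(-42 + (7 - 12)) = -38*(-42 - 5) = -38*(-47) = 1786)
38546/G = 38546/1786 = 38546*(1/1786) = 19273/893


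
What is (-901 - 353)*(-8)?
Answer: 10032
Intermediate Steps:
(-901 - 353)*(-8) = -1254*(-8) = 10032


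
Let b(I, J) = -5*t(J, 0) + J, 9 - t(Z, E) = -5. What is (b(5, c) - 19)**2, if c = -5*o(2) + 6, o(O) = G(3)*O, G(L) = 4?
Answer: 15129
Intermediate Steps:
t(Z, E) = 14 (t(Z, E) = 9 - 1*(-5) = 9 + 5 = 14)
o(O) = 4*O
c = -34 (c = -20*2 + 6 = -5*8 + 6 = -40 + 6 = -34)
b(I, J) = -70 + J (b(I, J) = -5*14 + J = -70 + J)
(b(5, c) - 19)**2 = ((-70 - 34) - 19)**2 = (-104 - 19)**2 = (-123)**2 = 15129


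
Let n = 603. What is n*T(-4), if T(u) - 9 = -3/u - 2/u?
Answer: 24723/4 ≈ 6180.8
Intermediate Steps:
T(u) = 9 - 5/u (T(u) = 9 + (-3/u - 2/u) = 9 - 5/u)
n*T(-4) = 603*(9 - 5/(-4)) = 603*(9 - 5*(-¼)) = 603*(9 + 5/4) = 603*(41/4) = 24723/4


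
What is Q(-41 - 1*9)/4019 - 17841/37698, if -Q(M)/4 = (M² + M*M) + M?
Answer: -272707793/50502754 ≈ -5.3999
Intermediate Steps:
Q(M) = -8*M² - 4*M (Q(M) = -4*((M² + M*M) + M) = -4*((M² + M²) + M) = -4*(2*M² + M) = -4*(M + 2*M²) = -8*M² - 4*M)
Q(-41 - 1*9)/4019 - 17841/37698 = -4*(-41 - 1*9)*(1 + 2*(-41 - 1*9))/4019 - 17841/37698 = -4*(-41 - 9)*(1 + 2*(-41 - 9))*(1/4019) - 17841*1/37698 = -4*(-50)*(1 + 2*(-50))*(1/4019) - 5947/12566 = -4*(-50)*(1 - 100)*(1/4019) - 5947/12566 = -4*(-50)*(-99)*(1/4019) - 5947/12566 = -19800*1/4019 - 5947/12566 = -19800/4019 - 5947/12566 = -272707793/50502754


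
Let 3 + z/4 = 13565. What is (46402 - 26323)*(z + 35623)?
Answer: 1804519809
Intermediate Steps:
z = 54248 (z = -12 + 4*13565 = -12 + 54260 = 54248)
(46402 - 26323)*(z + 35623) = (46402 - 26323)*(54248 + 35623) = 20079*89871 = 1804519809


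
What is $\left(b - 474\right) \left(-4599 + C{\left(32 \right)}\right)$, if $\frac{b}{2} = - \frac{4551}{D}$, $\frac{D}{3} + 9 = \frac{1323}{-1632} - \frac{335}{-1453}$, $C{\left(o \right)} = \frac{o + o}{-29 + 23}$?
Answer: $\frac{16472508299914}{22717263} \approx 7.2511 \cdot 10^{5}$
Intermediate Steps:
$C{\left(o \right)} = - \frac{o}{3}$ ($C{\left(o \right)} = \frac{2 o}{-6} = 2 o \left(- \frac{1}{6}\right) = - \frac{o}{3}$)
$D = - \frac{22717263}{790432}$ ($D = -27 + 3 \left(\frac{1323}{-1632} - \frac{335}{-1453}\right) = -27 + 3 \left(1323 \left(- \frac{1}{1632}\right) - - \frac{335}{1453}\right) = -27 + 3 \left(- \frac{441}{544} + \frac{335}{1453}\right) = -27 + 3 \left(- \frac{458533}{790432}\right) = -27 - \frac{1375599}{790432} = - \frac{22717263}{790432} \approx -28.74$)
$b = \frac{2398170688}{7572421}$ ($b = 2 \left(- \frac{4551}{- \frac{22717263}{790432}}\right) = 2 \left(\left(-4551\right) \left(- \frac{790432}{22717263}\right)\right) = 2 \cdot \frac{1199085344}{7572421} = \frac{2398170688}{7572421} \approx 316.7$)
$\left(b - 474\right) \left(-4599 + C{\left(32 \right)}\right) = \left(\frac{2398170688}{7572421} - 474\right) \left(-4599 - \frac{32}{3}\right) = - \frac{1191156866 \left(-4599 - \frac{32}{3}\right)}{7572421} = \left(- \frac{1191156866}{7572421}\right) \left(- \frac{13829}{3}\right) = \frac{16472508299914}{22717263}$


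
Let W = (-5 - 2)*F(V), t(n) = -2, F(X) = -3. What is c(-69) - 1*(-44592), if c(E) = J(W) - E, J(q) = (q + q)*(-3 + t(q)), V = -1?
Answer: 44451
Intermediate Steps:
W = 21 (W = (-5 - 2)*(-3) = -7*(-3) = 21)
J(q) = -10*q (J(q) = (q + q)*(-3 - 2) = (2*q)*(-5) = -10*q)
c(E) = -210 - E (c(E) = -10*21 - E = -210 - E)
c(-69) - 1*(-44592) = (-210 - 1*(-69)) - 1*(-44592) = (-210 + 69) + 44592 = -141 + 44592 = 44451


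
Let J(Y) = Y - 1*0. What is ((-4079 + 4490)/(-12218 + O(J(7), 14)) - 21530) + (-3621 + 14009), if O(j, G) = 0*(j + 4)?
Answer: -136133367/12218 ≈ -11142.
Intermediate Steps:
J(Y) = Y (J(Y) = Y + 0 = Y)
O(j, G) = 0 (O(j, G) = 0*(4 + j) = 0)
((-4079 + 4490)/(-12218 + O(J(7), 14)) - 21530) + (-3621 + 14009) = ((-4079 + 4490)/(-12218 + 0) - 21530) + (-3621 + 14009) = (411/(-12218) - 21530) + 10388 = (411*(-1/12218) - 21530) + 10388 = (-411/12218 - 21530) + 10388 = -263053951/12218 + 10388 = -136133367/12218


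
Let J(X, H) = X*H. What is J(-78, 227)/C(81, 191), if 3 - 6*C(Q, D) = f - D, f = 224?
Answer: 17706/5 ≈ 3541.2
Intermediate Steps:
C(Q, D) = -221/6 + D/6 (C(Q, D) = 1/2 - (224 - D)/6 = 1/2 + (-112/3 + D/6) = -221/6 + D/6)
J(X, H) = H*X
J(-78, 227)/C(81, 191) = (227*(-78))/(-221/6 + (1/6)*191) = -17706/(-221/6 + 191/6) = -17706/(-5) = -17706*(-1/5) = 17706/5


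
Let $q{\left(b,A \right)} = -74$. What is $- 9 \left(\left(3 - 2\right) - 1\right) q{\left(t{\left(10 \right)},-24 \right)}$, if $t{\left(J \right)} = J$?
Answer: $0$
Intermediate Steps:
$- 9 \left(\left(3 - 2\right) - 1\right) q{\left(t{\left(10 \right)},-24 \right)} = - 9 \left(\left(3 - 2\right) - 1\right) \left(-74\right) = - 9 \left(1 - 1\right) \left(-74\right) = \left(-9\right) 0 \left(-74\right) = 0 \left(-74\right) = 0$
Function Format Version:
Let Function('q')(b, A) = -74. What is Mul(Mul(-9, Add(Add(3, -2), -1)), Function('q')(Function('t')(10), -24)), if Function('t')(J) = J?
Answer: 0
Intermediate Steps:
Mul(Mul(-9, Add(Add(3, -2), -1)), Function('q')(Function('t')(10), -24)) = Mul(Mul(-9, Add(Add(3, -2), -1)), -74) = Mul(Mul(-9, Add(1, -1)), -74) = Mul(Mul(-9, 0), -74) = Mul(0, -74) = 0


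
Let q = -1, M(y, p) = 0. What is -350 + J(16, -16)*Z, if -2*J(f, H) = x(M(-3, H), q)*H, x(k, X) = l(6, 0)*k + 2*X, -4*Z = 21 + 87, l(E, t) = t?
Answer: 82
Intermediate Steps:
Z = -27 (Z = -(21 + 87)/4 = -¼*108 = -27)
x(k, X) = 2*X (x(k, X) = 0*k + 2*X = 0 + 2*X = 2*X)
J(f, H) = H (J(f, H) = -2*(-1)*H/2 = -(-1)*H = H)
-350 + J(16, -16)*Z = -350 - 16*(-27) = -350 + 432 = 82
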